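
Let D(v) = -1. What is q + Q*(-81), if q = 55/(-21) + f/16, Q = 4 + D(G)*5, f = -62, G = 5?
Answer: 12517/168 ≈ 74.506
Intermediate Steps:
Q = -1 (Q = 4 - 1*5 = 4 - 5 = -1)
q = -1091/168 (q = 55/(-21) - 62/16 = 55*(-1/21) - 62*1/16 = -55/21 - 31/8 = -1091/168 ≈ -6.4940)
q + Q*(-81) = -1091/168 - 1*(-81) = -1091/168 + 81 = 12517/168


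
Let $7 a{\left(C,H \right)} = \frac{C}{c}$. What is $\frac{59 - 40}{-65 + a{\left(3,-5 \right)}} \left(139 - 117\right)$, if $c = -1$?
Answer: $- \frac{1463}{229} \approx -6.3886$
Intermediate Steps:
$a{\left(C,H \right)} = - \frac{C}{7}$ ($a{\left(C,H \right)} = \frac{C \frac{1}{-1}}{7} = \frac{C \left(-1\right)}{7} = \frac{\left(-1\right) C}{7} = - \frac{C}{7}$)
$\frac{59 - 40}{-65 + a{\left(3,-5 \right)}} \left(139 - 117\right) = \frac{59 - 40}{-65 - \frac{3}{7}} \left(139 - 117\right) = \frac{19}{-65 - \frac{3}{7}} \cdot 22 = \frac{19}{- \frac{458}{7}} \cdot 22 = 19 \left(- \frac{7}{458}\right) 22 = \left(- \frac{133}{458}\right) 22 = - \frac{1463}{229}$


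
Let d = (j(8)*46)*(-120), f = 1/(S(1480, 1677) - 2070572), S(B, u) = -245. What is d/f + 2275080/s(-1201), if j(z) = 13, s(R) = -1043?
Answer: 154991704245480/1043 ≈ 1.4860e+11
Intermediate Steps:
f = -1/2070817 (f = 1/(-245 - 2070572) = 1/(-2070817) = -1/2070817 ≈ -4.8290e-7)
d = -71760 (d = (13*46)*(-120) = 598*(-120) = -71760)
d/f + 2275080/s(-1201) = -71760/(-1/2070817) + 2275080/(-1043) = -71760*(-2070817) + 2275080*(-1/1043) = 148601827920 - 2275080/1043 = 154991704245480/1043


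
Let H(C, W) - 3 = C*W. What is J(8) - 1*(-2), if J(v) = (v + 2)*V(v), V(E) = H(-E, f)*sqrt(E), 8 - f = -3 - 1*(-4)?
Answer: 2 - 1060*sqrt(2) ≈ -1497.1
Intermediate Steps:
f = 7 (f = 8 - (-3 - 1*(-4)) = 8 - (-3 + 4) = 8 - 1*1 = 8 - 1 = 7)
H(C, W) = 3 + C*W
V(E) = sqrt(E)*(3 - 7*E) (V(E) = (3 - E*7)*sqrt(E) = (3 - 7*E)*sqrt(E) = sqrt(E)*(3 - 7*E))
J(v) = sqrt(v)*(2 + v)*(3 - 7*v) (J(v) = (v + 2)*(sqrt(v)*(3 - 7*v)) = (2 + v)*(sqrt(v)*(3 - 7*v)) = sqrt(v)*(2 + v)*(3 - 7*v))
J(8) - 1*(-2) = sqrt(8)*(2 + 8)*(3 - 7*8) - 1*(-2) = (2*sqrt(2))*10*(3 - 56) + 2 = (2*sqrt(2))*10*(-53) + 2 = -1060*sqrt(2) + 2 = 2 - 1060*sqrt(2)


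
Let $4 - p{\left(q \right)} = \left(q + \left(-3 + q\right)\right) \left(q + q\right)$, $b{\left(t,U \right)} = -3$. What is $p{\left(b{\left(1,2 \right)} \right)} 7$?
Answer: $-350$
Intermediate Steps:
$p{\left(q \right)} = 4 - 2 q \left(-3 + 2 q\right)$ ($p{\left(q \right)} = 4 - \left(q + \left(-3 + q\right)\right) \left(q + q\right) = 4 - \left(-3 + 2 q\right) 2 q = 4 - 2 q \left(-3 + 2 q\right)$)
$p{\left(b{\left(1,2 \right)} \right)} 7 = \left(4 - 4 \left(-3\right)^{2} + 6 \left(-3\right)\right) 7 = \left(4 - 36 - 18\right) 7 = \left(-50\right) 7 = -350$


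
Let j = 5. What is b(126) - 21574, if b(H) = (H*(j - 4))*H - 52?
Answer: -5750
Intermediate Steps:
b(H) = -52 + H**2 (b(H) = (H*(5 - 4))*H - 52 = (H*1)*H - 52 = H*H - 52 = H**2 - 52 = -52 + H**2)
b(126) - 21574 = (-52 + 126**2) - 21574 = (-52 + 15876) - 21574 = 15824 - 21574 = -5750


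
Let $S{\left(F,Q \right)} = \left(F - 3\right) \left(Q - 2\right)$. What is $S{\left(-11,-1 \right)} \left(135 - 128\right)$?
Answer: $294$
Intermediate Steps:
$S{\left(F,Q \right)} = \left(-3 + F\right) \left(-2 + Q\right)$
$S{\left(-11,-1 \right)} \left(135 - 128\right) = \left(6 - -3 - -22 - -11\right) \left(135 - 128\right) = \left(6 + 3 + 22 + 11\right) 7 = 42 \cdot 7 = 294$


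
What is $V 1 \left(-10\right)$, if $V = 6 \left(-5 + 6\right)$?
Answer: $-60$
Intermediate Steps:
$V = 6$ ($V = 6 \cdot 1 = 6$)
$V 1 \left(-10\right) = 6 \cdot 1 \left(-10\right) = 6 \left(-10\right) = -60$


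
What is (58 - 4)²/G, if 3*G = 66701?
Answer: 8748/66701 ≈ 0.13115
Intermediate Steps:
G = 66701/3 (G = (⅓)*66701 = 66701/3 ≈ 22234.)
(58 - 4)²/G = (58 - 4)²/(66701/3) = 54²*(3/66701) = 2916*(3/66701) = 8748/66701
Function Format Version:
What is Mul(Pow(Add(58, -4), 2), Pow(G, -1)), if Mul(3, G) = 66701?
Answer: Rational(8748, 66701) ≈ 0.13115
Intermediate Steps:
G = Rational(66701, 3) (G = Mul(Rational(1, 3), 66701) = Rational(66701, 3) ≈ 22234.)
Mul(Pow(Add(58, -4), 2), Pow(G, -1)) = Mul(Pow(Add(58, -4), 2), Pow(Rational(66701, 3), -1)) = Mul(Pow(54, 2), Rational(3, 66701)) = Mul(2916, Rational(3, 66701)) = Rational(8748, 66701)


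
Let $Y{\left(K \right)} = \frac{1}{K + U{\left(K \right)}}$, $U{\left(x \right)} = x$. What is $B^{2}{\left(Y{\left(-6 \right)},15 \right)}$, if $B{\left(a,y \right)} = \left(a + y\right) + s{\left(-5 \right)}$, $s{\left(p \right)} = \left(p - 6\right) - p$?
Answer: $\frac{11449}{144} \approx 79.507$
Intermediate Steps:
$s{\left(p \right)} = -6$ ($s{\left(p \right)} = \left(p - 6\right) - p = \left(-6 + p\right) - p = -6$)
$Y{\left(K \right)} = \frac{1}{2 K}$ ($Y{\left(K \right)} = \frac{1}{K + K} = \frac{1}{2 K}$)
$B{\left(a,y \right)} = -6 + a + y$ ($B{\left(a,y \right)} = \left(a + y\right) - 6 = -6 + a + y$)
$B^{2}{\left(Y{\left(-6 \right)},15 \right)} = \left(-6 + \frac{1}{2 \left(-6\right)} + 15\right)^{2} = \left(-6 + \frac{1}{2} \left(- \frac{1}{6}\right) + 15\right)^{2} = \left(-6 - \frac{1}{12} + 15\right)^{2} = \left(\frac{107}{12}\right)^{2} = \frac{11449}{144}$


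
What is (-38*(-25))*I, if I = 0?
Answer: 0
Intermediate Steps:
(-38*(-25))*I = -38*(-25)*0 = 950*0 = 0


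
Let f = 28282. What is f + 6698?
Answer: 34980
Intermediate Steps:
f + 6698 = 28282 + 6698 = 34980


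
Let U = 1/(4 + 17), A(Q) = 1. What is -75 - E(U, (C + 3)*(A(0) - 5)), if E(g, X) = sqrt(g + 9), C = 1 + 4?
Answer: -75 - sqrt(3990)/21 ≈ -78.008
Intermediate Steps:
C = 5
U = 1/21 ≈ 0.047619
E(g, X) = sqrt(9 + g)
-75 - E(U, (C + 3)*(A(0) - 5)) = -75 - sqrt(9 + 1/21) = -75 - sqrt(190/21) = -75 - sqrt(3990)/21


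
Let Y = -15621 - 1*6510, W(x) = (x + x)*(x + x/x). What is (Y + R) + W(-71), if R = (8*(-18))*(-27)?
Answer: -8303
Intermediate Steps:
W(x) = 2*x*(1 + x) (W(x) = (2*x)*(x + 1) = (2*x)*(1 + x) = 2*x*(1 + x))
Y = -22131 (Y = -15621 - 6510 = -22131)
R = 3888 (R = -144*(-27) = 3888)
(Y + R) + W(-71) = (-22131 + 3888) + 2*(-71)*(1 - 71) = -18243 + 2*(-71)*(-70) = -18243 + 9940 = -8303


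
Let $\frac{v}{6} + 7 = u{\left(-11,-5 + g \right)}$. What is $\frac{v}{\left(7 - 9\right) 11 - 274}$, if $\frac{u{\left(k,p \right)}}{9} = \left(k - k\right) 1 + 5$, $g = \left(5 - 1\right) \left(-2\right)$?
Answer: $- \frac{57}{74} \approx -0.77027$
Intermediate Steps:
$g = -8$ ($g = 4 \left(-2\right) = -8$)
$u{\left(k,p \right)} = 45$ ($u{\left(k,p \right)} = 9 \left(\left(k - k\right) 1 + 5\right) = 9 \left(0 \cdot 1 + 5\right) = 9 \left(0 + 5\right) = 9 \cdot 5 = 45$)
$v = 228$ ($v = -42 + 6 \cdot 45 = -42 + 270 = 228$)
$\frac{v}{\left(7 - 9\right) 11 - 274} = \frac{1}{\left(7 - 9\right) 11 - 274} \cdot 228 = \frac{1}{\left(-2\right) 11 - 274} \cdot 228 = \frac{1}{-22 - 274} \cdot 228 = \frac{1}{-296} \cdot 228 = \left(- \frac{1}{296}\right) 228 = - \frac{57}{74}$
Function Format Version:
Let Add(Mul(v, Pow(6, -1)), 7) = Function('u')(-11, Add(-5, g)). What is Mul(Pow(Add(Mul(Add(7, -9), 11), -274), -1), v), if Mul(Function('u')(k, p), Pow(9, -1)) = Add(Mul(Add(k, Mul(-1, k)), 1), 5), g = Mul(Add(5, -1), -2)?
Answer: Rational(-57, 74) ≈ -0.77027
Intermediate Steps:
g = -8 (g = Mul(4, -2) = -8)
Function('u')(k, p) = 45 (Function('u')(k, p) = Mul(9, Add(Mul(Add(k, Mul(-1, k)), 1), 5)) = Mul(9, Add(Mul(0, 1), 5)) = Mul(9, Add(0, 5)) = Mul(9, 5) = 45)
v = 228 (v = Add(-42, Mul(6, 45)) = Add(-42, 270) = 228)
Mul(Pow(Add(Mul(Add(7, -9), 11), -274), -1), v) = Mul(Pow(Add(Mul(Add(7, -9), 11), -274), -1), 228) = Mul(Pow(Add(Mul(-2, 11), -274), -1), 228) = Mul(Pow(Add(-22, -274), -1), 228) = Mul(Pow(-296, -1), 228) = Mul(Rational(-1, 296), 228) = Rational(-57, 74)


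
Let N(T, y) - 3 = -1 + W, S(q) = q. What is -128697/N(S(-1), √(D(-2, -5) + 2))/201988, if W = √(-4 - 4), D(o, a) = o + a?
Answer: -42899/403976 + 42899*I*√2/403976 ≈ -0.10619 + 0.15018*I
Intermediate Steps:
D(o, a) = a + o
W = 2*I*√2 (W = √(-8) = 2*I*√2 ≈ 2.8284*I)
N(T, y) = 2 + 2*I*√2 (N(T, y) = 3 + (-1 + 2*I*√2) = 2 + 2*I*√2)
-128697/N(S(-1), √(D(-2, -5) + 2))/201988 = -128697/(2 + 2*I*√2)/201988 = -128697/(2 + 2*I*√2)*(1/201988) = -128697/(201988*(2 + 2*I*√2))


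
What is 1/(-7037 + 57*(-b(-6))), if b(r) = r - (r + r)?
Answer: -1/7379 ≈ -0.00013552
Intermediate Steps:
b(r) = -r (b(r) = r - 2*r = -r)
1/(-7037 + 57*(-b(-6))) = 1/(-7037 + 57*(-(-1)*(-6))) = 1/(-7037 + 57*(-1*6)) = 1/(-7037 + 57*(-6)) = 1/(-7037 - 342) = 1/(-7379) = -1/7379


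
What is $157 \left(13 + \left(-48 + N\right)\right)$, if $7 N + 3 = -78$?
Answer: $- \frac{51182}{7} \approx -7311.7$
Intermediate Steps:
$N = - \frac{81}{7}$ ($N = - \frac{3}{7} + \frac{1}{7} \left(-78\right) = - \frac{3}{7} - \frac{78}{7} = - \frac{81}{7} \approx -11.571$)
$157 \left(13 + \left(-48 + N\right)\right) = 157 \left(13 - \frac{417}{7}\right) = 157 \left(- \frac{326}{7}\right) = - \frac{51182}{7}$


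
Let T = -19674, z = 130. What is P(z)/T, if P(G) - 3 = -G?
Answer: 127/19674 ≈ 0.0064552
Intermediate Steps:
P(G) = 3 - G
P(z)/T = (3 - 1*130)/(-19674) = (3 - 130)*(-1/19674) = -127*(-1/19674) = 127/19674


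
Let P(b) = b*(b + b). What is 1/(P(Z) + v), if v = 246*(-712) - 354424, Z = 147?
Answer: -1/486358 ≈ -2.0561e-6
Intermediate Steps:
P(b) = 2*b² (P(b) = b*(2*b) = 2*b²)
v = -529576 (v = -175152 - 354424 = -529576)
1/(P(Z) + v) = 1/(2*147² - 529576) = 1/(2*21609 - 529576) = 1/(43218 - 529576) = 1/(-486358) = -1/486358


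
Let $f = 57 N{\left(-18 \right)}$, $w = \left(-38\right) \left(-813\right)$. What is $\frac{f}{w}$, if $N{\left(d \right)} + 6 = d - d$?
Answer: $- \frac{3}{271} \approx -0.01107$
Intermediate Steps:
$w = 30894$
$N{\left(d \right)} = -6$ ($N{\left(d \right)} = -6 + \left(d - d\right) = -6 + 0 = -6$)
$f = -342$ ($f = 57 \left(-6\right) = -342$)
$\frac{f}{w} = - \frac{342}{30894} = \left(-342\right) \frac{1}{30894} = - \frac{3}{271}$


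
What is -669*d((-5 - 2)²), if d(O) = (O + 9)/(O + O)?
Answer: -19401/49 ≈ -395.94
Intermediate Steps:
d(O) = (9 + O)/(2*O) (d(O) = (9 + O)/((2*O)) = (9 + O)*(1/(2*O)) = (9 + O)/(2*O))
-669*d((-5 - 2)²) = -669*(9 + (-5 - 2)²)/(2*((-5 - 2)²)) = -669*(9 + (-7)²)/(2*((-7)²)) = -669*(9 + 49)/(2*49) = -669*58/(2*49) = -669*29/49 = -19401/49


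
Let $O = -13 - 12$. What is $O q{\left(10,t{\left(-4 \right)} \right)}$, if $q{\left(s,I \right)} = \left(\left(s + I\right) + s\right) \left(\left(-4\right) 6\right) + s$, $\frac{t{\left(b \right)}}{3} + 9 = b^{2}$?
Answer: $24350$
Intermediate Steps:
$t{\left(b \right)} = -27 + 3 b^{2}$
$q{\left(s,I \right)} = - 47 s - 24 I$ ($q{\left(s,I \right)} = \left(\left(I + s\right) + s\right) \left(-24\right) + s = \left(I + 2 s\right) \left(-24\right) + s = \left(- 48 s - 24 I\right) + s = - 47 s - 24 I$)
$O = -25$
$O q{\left(10,t{\left(-4 \right)} \right)} = - 25 \left(\left(-47\right) 10 - 24 \left(-27 + 3 \left(-4\right)^{2}\right)\right) = - 25 \left(-470 - 24 \left(-27 + 3 \cdot 16\right)\right) = - 25 \left(-470 - 24 \left(-27 + 48\right)\right) = - 25 \left(-470 - 504\right) = \left(-25\right) \left(-974\right) = 24350$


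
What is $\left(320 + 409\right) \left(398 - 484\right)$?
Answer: $-62694$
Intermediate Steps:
$\left(320 + 409\right) \left(398 - 484\right) = 729 \left(-86\right) = -62694$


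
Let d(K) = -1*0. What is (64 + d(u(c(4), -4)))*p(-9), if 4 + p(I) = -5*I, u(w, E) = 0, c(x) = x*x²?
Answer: 2624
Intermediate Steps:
c(x) = x³
d(K) = 0
p(I) = -4 - 5*I
(64 + d(u(c(4), -4)))*p(-9) = (64 + 0)*(-4 - 5*(-9)) = 64*(-4 + 45) = 64*41 = 2624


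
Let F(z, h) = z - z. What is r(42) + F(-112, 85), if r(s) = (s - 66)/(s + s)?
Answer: -2/7 ≈ -0.28571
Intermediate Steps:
F(z, h) = 0
r(s) = (-66 + s)/(2*s) (r(s) = (-66 + s)/((2*s)) = (-66 + s)*(1/(2*s)) = (-66 + s)/(2*s))
r(42) + F(-112, 85) = (½)*(-66 + 42)/42 + 0 = (½)*(1/42)*(-24) + 0 = -2/7 + 0 = -2/7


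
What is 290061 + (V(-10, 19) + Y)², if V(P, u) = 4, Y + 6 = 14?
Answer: 290205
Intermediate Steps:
Y = 8 (Y = -6 + 14 = 8)
290061 + (V(-10, 19) + Y)² = 290061 + (4 + 8)² = 290061 + 12² = 290061 + 144 = 290205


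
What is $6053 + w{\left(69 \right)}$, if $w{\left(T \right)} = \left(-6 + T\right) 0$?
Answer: $6053$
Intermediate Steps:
$w{\left(T \right)} = 0$
$6053 + w{\left(69 \right)} = 6053 + 0 = 6053$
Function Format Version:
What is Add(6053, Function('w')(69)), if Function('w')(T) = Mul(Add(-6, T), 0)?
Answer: 6053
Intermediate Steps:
Function('w')(T) = 0
Add(6053, Function('w')(69)) = Add(6053, 0) = 6053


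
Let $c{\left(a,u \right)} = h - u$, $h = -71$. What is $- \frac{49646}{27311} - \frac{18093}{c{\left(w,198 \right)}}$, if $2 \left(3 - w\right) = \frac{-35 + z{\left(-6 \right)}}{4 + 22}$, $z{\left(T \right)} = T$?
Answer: $\frac{480783149}{7346659} \approx 65.442$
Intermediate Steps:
$w = \frac{197}{52}$ ($w = 3 - \frac{\left(-35 - 6\right) \frac{1}{4 + 22}}{2} = 3 - \frac{\left(-41\right) \frac{1}{26}}{2} = 3 - - \frac{41}{52} = 3 + \frac{41}{52} = \frac{197}{52} \approx 3.7885$)
$c{\left(a,u \right)} = -71 - u$
$- \frac{49646}{27311} - \frac{18093}{c{\left(w,198 \right)}} = - \frac{49646}{27311} - \frac{18093}{-71 - 198} = \left(-49646\right) \frac{1}{27311} - \frac{18093}{-71 - 198} = - \frac{49646}{27311} - \frac{18093}{-269} = - \frac{49646}{27311} - - \frac{18093}{269} = - \frac{49646}{27311} + \frac{18093}{269} = \frac{480783149}{7346659}$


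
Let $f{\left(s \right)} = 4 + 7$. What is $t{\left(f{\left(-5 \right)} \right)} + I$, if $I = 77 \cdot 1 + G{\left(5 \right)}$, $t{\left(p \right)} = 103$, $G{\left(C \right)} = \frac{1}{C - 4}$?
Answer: $181$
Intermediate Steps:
$G{\left(C \right)} = \frac{1}{-4 + C}$
$f{\left(s \right)} = 11$
$I = 78$ ($I = 77 \cdot 1 + \frac{1}{-4 + 5} = 77 + 1^{-1} = 77 + 1 = 78$)
$t{\left(f{\left(-5 \right)} \right)} + I = 103 + 78 = 181$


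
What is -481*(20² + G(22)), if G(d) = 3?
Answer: -193843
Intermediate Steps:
-481*(20² + G(22)) = -481*(20² + 3) = -481*(400 + 3) = -481*403 = -193843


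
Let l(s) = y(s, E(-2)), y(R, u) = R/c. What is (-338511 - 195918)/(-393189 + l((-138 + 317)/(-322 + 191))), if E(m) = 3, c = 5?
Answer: 50007285/36791282 ≈ 1.3592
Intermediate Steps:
y(R, u) = R/5
l(s) = s/5
(-338511 - 195918)/(-393189 + l((-138 + 317)/(-322 + 191))) = (-338511 - 195918)/(-393189 + ((-138 + 317)/(-322 + 191))/5) = -534429/(-393189 + (179/(-131))/5) = -534429/(-393189 + (179*(-1/131))/5) = -534429/(-393189 + (⅕)*(-179/131)) = -534429/(-393189 - 179/655) = -534429/(-257538974/655) = -534429*(-655/257538974) = 50007285/36791282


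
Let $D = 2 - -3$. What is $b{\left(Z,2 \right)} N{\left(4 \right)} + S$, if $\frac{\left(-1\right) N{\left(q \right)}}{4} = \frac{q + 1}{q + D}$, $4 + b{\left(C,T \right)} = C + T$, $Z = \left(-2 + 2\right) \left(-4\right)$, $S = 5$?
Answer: $\frac{85}{9} \approx 9.4444$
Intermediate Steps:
$D = 5$ ($D = 2 + 3 = 5$)
$Z = 0$ ($Z = 0 \left(-4\right) = 0$)
$b{\left(C,T \right)} = -4 + C + T$ ($b{\left(C,T \right)} = -4 + \left(C + T\right) = -4 + C + T$)
$N{\left(q \right)} = - \frac{4 \left(1 + q\right)}{5 + q}$ ($N{\left(q \right)} = - 4 \frac{q + 1}{q + 5} = - 4 \frac{1 + q}{5 + q} = - \frac{4 \left(1 + q\right)}{5 + q}$)
$b{\left(Z,2 \right)} N{\left(4 \right)} + S = \left(-4 + 0 + 2\right) \frac{4 \left(-1 - 4\right)}{5 + 4} + 5 = - 2 \frac{4 \left(-1 - 4\right)}{9} + 5 = - 2 \cdot 4 \cdot \frac{1}{9} \left(-5\right) + 5 = \left(-2\right) \left(- \frac{20}{9}\right) + 5 = \frac{40}{9} + 5 = \frac{85}{9}$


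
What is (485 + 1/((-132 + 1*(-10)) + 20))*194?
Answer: 5739393/61 ≈ 94088.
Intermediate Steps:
(485 + 1/((-132 + 1*(-10)) + 20))*194 = (485 + 1/((-132 - 10) + 20))*194 = (485 + 1/(-142 + 20))*194 = (485 + 1/(-122))*194 = (485 - 1/122)*194 = (59169/122)*194 = 5739393/61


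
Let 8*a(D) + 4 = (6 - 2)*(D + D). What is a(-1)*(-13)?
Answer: 39/2 ≈ 19.500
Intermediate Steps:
a(D) = -½ + D (a(D) = -½ + ((6 - 2)*(D + D))/8 = -½ + (4*(2*D))/8 = -½ + (8*D)/8 = -½ + D)
a(-1)*(-13) = (-½ - 1)*(-13) = -3/2*(-13) = 39/2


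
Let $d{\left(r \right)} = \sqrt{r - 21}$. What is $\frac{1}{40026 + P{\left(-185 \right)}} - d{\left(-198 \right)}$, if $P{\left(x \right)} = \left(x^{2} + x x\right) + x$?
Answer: $\frac{1}{108291} - i \sqrt{219} \approx 9.2344 \cdot 10^{-6} - 14.799 i$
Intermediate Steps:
$P{\left(x \right)} = x + 2 x^{2}$ ($P{\left(x \right)} = \left(x^{2} + x^{2}\right) + x = 2 x^{2} + x = x + 2 x^{2}$)
$d{\left(r \right)} = \sqrt{-21 + r}$
$\frac{1}{40026 + P{\left(-185 \right)}} - d{\left(-198 \right)} = \frac{1}{40026 - 185 \left(1 + 2 \left(-185\right)\right)} - \sqrt{-21 - 198} = \frac{1}{40026 - 185 \left(1 - 370\right)} - \sqrt{-219} = \frac{1}{40026 - -68265} - i \sqrt{219} = \frac{1}{40026 + 68265} - i \sqrt{219} = \frac{1}{108291} - i \sqrt{219}$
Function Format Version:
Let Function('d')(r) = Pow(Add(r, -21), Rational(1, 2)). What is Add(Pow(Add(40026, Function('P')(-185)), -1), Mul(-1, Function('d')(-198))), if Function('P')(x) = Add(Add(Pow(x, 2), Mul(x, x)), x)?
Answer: Add(Rational(1, 108291), Mul(-1, I, Pow(219, Rational(1, 2)))) ≈ Add(9.2344e-6, Mul(-14.799, I))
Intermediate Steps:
Function('P')(x) = Add(x, Mul(2, Pow(x, 2))) (Function('P')(x) = Add(Add(Pow(x, 2), Pow(x, 2)), x) = Add(Mul(2, Pow(x, 2)), x) = Add(x, Mul(2, Pow(x, 2))))
Function('d')(r) = Pow(Add(-21, r), Rational(1, 2))
Add(Pow(Add(40026, Function('P')(-185)), -1), Mul(-1, Function('d')(-198))) = Add(Pow(Add(40026, Mul(-185, Add(1, Mul(2, -185)))), -1), Mul(-1, Pow(Add(-21, -198), Rational(1, 2)))) = Add(Pow(Add(40026, Mul(-185, Add(1, -370))), -1), Mul(-1, Pow(-219, Rational(1, 2)))) = Add(Pow(Add(40026, Mul(-185, -369)), -1), Mul(-1, Mul(I, Pow(219, Rational(1, 2))))) = Add(Pow(Add(40026, 68265), -1), Mul(-1, I, Pow(219, Rational(1, 2)))) = Add(Pow(108291, -1), Mul(-1, I, Pow(219, Rational(1, 2)))) = Add(Rational(1, 108291), Mul(-1, I, Pow(219, Rational(1, 2))))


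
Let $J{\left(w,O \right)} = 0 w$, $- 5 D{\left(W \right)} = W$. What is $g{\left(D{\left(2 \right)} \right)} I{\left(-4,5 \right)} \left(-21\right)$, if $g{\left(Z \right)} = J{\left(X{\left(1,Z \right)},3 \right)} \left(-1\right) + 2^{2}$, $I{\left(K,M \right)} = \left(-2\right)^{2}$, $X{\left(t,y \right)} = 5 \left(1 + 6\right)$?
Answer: $-336$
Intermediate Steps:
$D{\left(W \right)} = - \frac{W}{5}$
$X{\left(t,y \right)} = 35$ ($X{\left(t,y \right)} = 5 \cdot 7 = 35$)
$J{\left(w,O \right)} = 0$
$I{\left(K,M \right)} = 4$
$g{\left(Z \right)} = 4$ ($g{\left(Z \right)} = 0 \left(-1\right) + 2^{2} = 0 + 4 = 4$)
$g{\left(D{\left(2 \right)} \right)} I{\left(-4,5 \right)} \left(-21\right) = 4 \cdot 4 \left(-21\right) = 16 \left(-21\right) = -336$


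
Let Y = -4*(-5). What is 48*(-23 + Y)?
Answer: -144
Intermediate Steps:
Y = 20
48*(-23 + Y) = 48*(-23 + 20) = 48*(-3) = -144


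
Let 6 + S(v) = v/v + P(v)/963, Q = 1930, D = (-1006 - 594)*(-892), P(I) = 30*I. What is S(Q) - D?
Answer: -458113505/321 ≈ -1.4271e+6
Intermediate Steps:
D = 1427200 (D = -1600*(-892) = 1427200)
S(v) = -5 + 10*v/321 (S(v) = -6 + (v/v + (30*v)/963) = -6 + (1 + (30*v)*(1/963)) = -6 + (1 + 10*v/321) = -5 + 10*v/321)
S(Q) - D = (-5 + (10/321)*1930) - 1*1427200 = (-5 + 19300/321) - 1427200 = 17695/321 - 1427200 = -458113505/321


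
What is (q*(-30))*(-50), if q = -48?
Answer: -72000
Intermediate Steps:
(q*(-30))*(-50) = -48*(-30)*(-50) = 1440*(-50) = -72000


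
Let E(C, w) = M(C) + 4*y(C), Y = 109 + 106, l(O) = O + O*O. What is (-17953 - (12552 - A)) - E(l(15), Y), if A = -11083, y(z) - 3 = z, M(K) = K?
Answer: -42800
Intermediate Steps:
y(z) = 3 + z
l(O) = O + O²
Y = 215
E(C, w) = 12 + 5*C (E(C, w) = C + 4*(3 + C) = C + (12 + 4*C) = 12 + 5*C)
(-17953 - (12552 - A)) - E(l(15), Y) = (-17953 - (12552 - 1*(-11083))) - (12 + 5*(15*(1 + 15))) = (-17953 - (12552 + 11083)) - (12 + 5*(15*16)) = (-17953 - 1*23635) - (12 + 5*240) = (-17953 - 23635) - (12 + 1200) = -41588 - 1*1212 = -41588 - 1212 = -42800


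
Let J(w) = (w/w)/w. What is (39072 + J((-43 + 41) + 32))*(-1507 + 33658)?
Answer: 12562049437/10 ≈ 1.2562e+9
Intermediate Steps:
J(w) = 1/w
(39072 + J((-43 + 41) + 32))*(-1507 + 33658) = (39072 + 1/((-43 + 41) + 32))*(-1507 + 33658) = (39072 + 1/(-2 + 32))*32151 = (39072 + 1/30)*32151 = (1172161/30)*32151 = 12562049437/10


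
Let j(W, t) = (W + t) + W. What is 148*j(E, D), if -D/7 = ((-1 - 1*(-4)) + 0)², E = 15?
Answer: -4884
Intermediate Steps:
D = -63 (D = -7*((-1 - 1*(-4)) + 0)² = -7*((-1 + 4) + 0)² = -7*(3 + 0)² = -7*3² = -7*9 = -63)
j(W, t) = t + 2*W
148*j(E, D) = 148*(-63 + 2*15) = 148*(-63 + 30) = 148*(-33) = -4884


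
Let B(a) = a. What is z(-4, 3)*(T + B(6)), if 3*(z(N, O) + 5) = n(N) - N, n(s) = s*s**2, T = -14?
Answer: 200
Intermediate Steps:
n(s) = s**3
z(N, O) = -5 - N/3 + N**3/3 (z(N, O) = -5 + (N**3 - N)/3 = -5 + (-N/3 + N**3/3) = -5 - N/3 + N**3/3)
z(-4, 3)*(T + B(6)) = (-5 - 1/3*(-4) + (1/3)*(-4)**3)*(-14 + 6) = (-5 + 4/3 + (1/3)*(-64))*(-8) = (-5 + 4/3 - 64/3)*(-8) = -25*(-8) = 200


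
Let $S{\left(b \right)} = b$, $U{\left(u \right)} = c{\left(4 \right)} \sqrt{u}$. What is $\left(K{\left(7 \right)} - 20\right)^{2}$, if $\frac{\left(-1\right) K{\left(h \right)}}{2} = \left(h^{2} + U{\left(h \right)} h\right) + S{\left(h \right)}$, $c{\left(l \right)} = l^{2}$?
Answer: $368656 + 59136 \sqrt{7} \approx 5.2512 \cdot 10^{5}$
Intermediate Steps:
$U{\left(u \right)} = 16 \sqrt{u}$ ($U{\left(u \right)} = 4^{2} \sqrt{u} = 16 \sqrt{u}$)
$K{\left(h \right)} = - 32 h^{\frac{3}{2}} - 2 h - 2 h^{2}$ ($K{\left(h \right)} = - 2 \left(\left(h^{2} + 16 \sqrt{h} h\right) + h\right) = - 2 \left(\left(h^{2} + 16 h^{\frac{3}{2}}\right) + h\right) = - 2 \left(h + h^{2} + 16 h^{\frac{3}{2}}\right) = - 32 h^{\frac{3}{2}} - 2 h - 2 h^{2}$)
$\left(K{\left(7 \right)} - 20\right)^{2} = \left(\left(- 32 \cdot 7^{\frac{3}{2}} - 14 - 2 \cdot 7^{2}\right) - 20\right)^{2} = \left(\left(- 32 \cdot 7 \sqrt{7} - 14 - 98\right) - 20\right)^{2} = \left(\left(- 224 \sqrt{7} - 14 - 98\right) - 20\right)^{2} = \left(\left(-112 - 224 \sqrt{7}\right) - 20\right)^{2} = \left(-132 - 224 \sqrt{7}\right)^{2}$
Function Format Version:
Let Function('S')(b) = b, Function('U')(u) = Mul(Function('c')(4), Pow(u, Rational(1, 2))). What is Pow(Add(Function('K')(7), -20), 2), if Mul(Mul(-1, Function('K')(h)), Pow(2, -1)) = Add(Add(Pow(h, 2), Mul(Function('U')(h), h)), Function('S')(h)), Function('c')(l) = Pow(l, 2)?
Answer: Add(368656, Mul(59136, Pow(7, Rational(1, 2)))) ≈ 5.2512e+5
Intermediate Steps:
Function('U')(u) = Mul(16, Pow(u, Rational(1, 2))) (Function('U')(u) = Mul(Pow(4, 2), Pow(u, Rational(1, 2))) = Mul(16, Pow(u, Rational(1, 2))))
Function('K')(h) = Add(Mul(-32, Pow(h, Rational(3, 2))), Mul(-2, h), Mul(-2, Pow(h, 2))) (Function('K')(h) = Mul(-2, Add(Add(Pow(h, 2), Mul(Mul(16, Pow(h, Rational(1, 2))), h)), h)) = Mul(-2, Add(Add(Pow(h, 2), Mul(16, Pow(h, Rational(3, 2)))), h)) = Mul(-2, Add(h, Pow(h, 2), Mul(16, Pow(h, Rational(3, 2))))) = Add(Mul(-32, Pow(h, Rational(3, 2))), Mul(-2, h), Mul(-2, Pow(h, 2))))
Pow(Add(Function('K')(7), -20), 2) = Pow(Add(Add(Mul(-32, Pow(7, Rational(3, 2))), Mul(-2, 7), Mul(-2, Pow(7, 2))), -20), 2) = Pow(Add(Add(Mul(-32, Mul(7, Pow(7, Rational(1, 2)))), -14, Mul(-2, 49)), -20), 2) = Pow(Add(Add(Mul(-224, Pow(7, Rational(1, 2))), -14, -98), -20), 2) = Pow(Add(Add(-112, Mul(-224, Pow(7, Rational(1, 2)))), -20), 2) = Pow(Add(-132, Mul(-224, Pow(7, Rational(1, 2)))), 2)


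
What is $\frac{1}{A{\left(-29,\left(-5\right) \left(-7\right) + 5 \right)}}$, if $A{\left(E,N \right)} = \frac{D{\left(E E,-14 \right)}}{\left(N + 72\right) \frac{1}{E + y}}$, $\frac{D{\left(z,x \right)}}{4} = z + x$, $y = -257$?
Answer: $- \frac{14}{118261} \approx -0.00011838$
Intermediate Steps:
$D{\left(z,x \right)} = 4 x + 4 z$ ($D{\left(z,x \right)} = 4 \left(z + x\right) = 4 \left(x + z\right) = 4 x + 4 z$)
$A{\left(E,N \right)} = \frac{\left(-257 + E\right) \left(-56 + 4 E^{2}\right)}{72 + N}$ ($A{\left(E,N \right)} = \frac{4 \left(-14\right) + 4 E E}{\left(N + 72\right) \frac{1}{E - 257}} = \frac{-56 + 4 E^{2}}{\left(72 + N\right) \frac{1}{-257 + E}} = \frac{-56 + 4 E^{2}}{\frac{1}{-257 + E} \left(72 + N\right)} = \left(-56 + 4 E^{2}\right) \frac{-257 + E}{72 + N} = \frac{\left(-257 + E\right) \left(-56 + 4 E^{2}\right)}{72 + N}$)
$\frac{1}{A{\left(-29,\left(-5\right) \left(-7\right) + 5 \right)}} = \frac{1}{4 \frac{1}{72 + \left(\left(-5\right) \left(-7\right) + 5\right)} \left(-257 - 29\right) \left(-14 + \left(-29\right)^{2}\right)} = \frac{1}{4 \frac{1}{72 + \left(35 + 5\right)} \left(-286\right) \left(-14 + 841\right)} = \frac{1}{4 \frac{1}{72 + 40} \left(-286\right) 827} = \frac{1}{4 \cdot \frac{1}{112} \left(-286\right) 827} = \frac{1}{- \frac{118261}{14}} = - \frac{14}{118261}$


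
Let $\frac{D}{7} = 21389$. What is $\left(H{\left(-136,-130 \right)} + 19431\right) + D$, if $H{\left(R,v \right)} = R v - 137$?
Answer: $186697$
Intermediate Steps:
$D = 149723$ ($D = 7 \cdot 21389 = 149723$)
$H{\left(R,v \right)} = -137 + R v$
$\left(H{\left(-136,-130 \right)} + 19431\right) + D = \left(\left(-137 - -17680\right) + 19431\right) + 149723 = \left(\left(-137 + 17680\right) + 19431\right) + 149723 = \left(17543 + 19431\right) + 149723 = 36974 + 149723 = 186697$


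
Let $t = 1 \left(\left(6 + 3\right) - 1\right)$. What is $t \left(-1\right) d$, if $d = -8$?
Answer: $64$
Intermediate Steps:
$t = 8$ ($t = 1 \left(9 - 1\right) = 1 \cdot 8 = 8$)
$t \left(-1\right) d = 8 \left(-1\right) \left(-8\right) = \left(-8\right) \left(-8\right) = 64$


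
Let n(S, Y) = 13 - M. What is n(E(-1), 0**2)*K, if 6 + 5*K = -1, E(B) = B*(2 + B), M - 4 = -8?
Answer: -119/5 ≈ -23.800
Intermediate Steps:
M = -4 (M = 4 - 8 = -4)
K = -7/5 (K = -6/5 + (1/5)*(-1) = -6/5 - 1/5 = -7/5 ≈ -1.4000)
n(S, Y) = 17 (n(S, Y) = 13 - 1*(-4) = 13 + 4 = 17)
n(E(-1), 0**2)*K = 17*(-7/5) = -119/5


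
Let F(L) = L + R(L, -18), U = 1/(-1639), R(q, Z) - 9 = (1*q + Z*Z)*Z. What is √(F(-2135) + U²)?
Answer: √81857573513/1639 ≈ 174.56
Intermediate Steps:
R(q, Z) = 9 + Z*(q + Z²) (R(q, Z) = 9 + (1*q + Z*Z)*Z = 9 + (q + Z²)*Z = 9 + Z*(q + Z²))
U = -1/1639 ≈ -0.00061013
F(L) = -5823 - 17*L (F(L) = L + (9 + (-18)³ - 18*L) = L + (9 - 5832 - 18*L) = L + (-5823 - 18*L) = -5823 - 17*L)
√(F(-2135) + U²) = √((-5823 - 17*(-2135)) + (-1/1639)²) = √((-5823 + 36295) + 1/2686321) = √(30472 + 1/2686321) = √(81857573513/2686321) = √81857573513/1639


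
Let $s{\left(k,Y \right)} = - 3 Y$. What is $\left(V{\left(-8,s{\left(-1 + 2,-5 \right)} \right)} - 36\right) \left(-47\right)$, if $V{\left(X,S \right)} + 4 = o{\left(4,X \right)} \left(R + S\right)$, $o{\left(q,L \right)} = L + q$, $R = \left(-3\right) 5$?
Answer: $1880$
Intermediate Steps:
$R = -15$
$V{\left(X,S \right)} = -4 + \left(-15 + S\right) \left(4 + X\right)$ ($V{\left(X,S \right)} = -4 + \left(X + 4\right) \left(-15 + S\right) = -4 + \left(4 + X\right) \left(-15 + S\right) = -4 + \left(-15 + S\right) \left(4 + X\right)$)
$\left(V{\left(-8,s{\left(-1 + 2,-5 \right)} \right)} - 36\right) \left(-47\right) = \left(\left(-64 - -120 + \left(-3\right) \left(-5\right) \left(4 - 8\right)\right) - 36\right) \left(-47\right) = \left(\left(-64 + 120 + 15 \left(-4\right)\right) - 36\right) \left(-47\right) = \left(\left(-64 + 120 - 60\right) - 36\right) \left(-47\right) = \left(-4 - 36\right) \left(-47\right) = \left(-40\right) \left(-47\right) = 1880$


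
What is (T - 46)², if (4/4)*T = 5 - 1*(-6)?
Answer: 1225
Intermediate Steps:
T = 11 (T = 5 - 1*(-6) = 5 + 6 = 11)
(T - 46)² = (11 - 46)² = (-35)² = 1225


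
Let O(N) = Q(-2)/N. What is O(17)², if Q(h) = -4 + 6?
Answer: 4/289 ≈ 0.013841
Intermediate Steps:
Q(h) = 2
O(N) = 2/N
O(17)² = (2/17)² = 4/289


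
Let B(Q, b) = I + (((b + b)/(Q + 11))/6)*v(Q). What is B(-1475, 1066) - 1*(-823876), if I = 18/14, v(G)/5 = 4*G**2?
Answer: -37420123966/3843 ≈ -9.7372e+6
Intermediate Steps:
v(G) = 20*G**2 (v(G) = 5*(4*G**2) = 20*G**2)
I = 9/7 (I = 18*(1/14) = 9/7 ≈ 1.2857)
B(Q, b) = 9/7 + 20*b*Q**2/(3*(11 + Q)) (B(Q, b) = 9/7 + (((b + b)/(Q + 11))/6)*(20*Q**2) = 9/7 + (((2*b)/(11 + Q))*(1/6))*(20*Q**2) = 9/7 + ((2*b/(11 + Q))*(1/6))*(20*Q**2) = 9/7 + (b/(3*(11 + Q)))*(20*Q**2) = 9/7 + 20*b*Q**2/(3*(11 + Q)))
B(-1475, 1066) - 1*(-823876) = (297 + 27*(-1475) + 140*1066*(-1475)**2)/(21*(11 - 1475)) - 1*(-823876) = (1/21)*(297 - 39825 + 140*1066*2175625)/(-1464) + 823876 = (1/21)*(-1/1464)*(297 - 39825 + 324690275000) + 823876 = (1/21)*(-1/1464)*324690235472 + 823876 = -40586279434/3843 + 823876 = -37420123966/3843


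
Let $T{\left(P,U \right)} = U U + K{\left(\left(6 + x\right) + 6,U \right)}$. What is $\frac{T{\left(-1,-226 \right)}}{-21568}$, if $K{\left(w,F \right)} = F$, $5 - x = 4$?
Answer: $- \frac{25425}{10784} \approx -2.3577$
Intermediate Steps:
$x = 1$ ($x = 5 - 4 = 1$)
$T{\left(P,U \right)} = U + U^{2}$ ($T{\left(P,U \right)} = U U + U = U^{2} + U = U + U^{2}$)
$\frac{T{\left(-1,-226 \right)}}{-21568} = \frac{\left(-226\right) \left(1 - 226\right)}{-21568} = \left(-226\right) \left(-225\right) \left(- \frac{1}{21568}\right) = 50850 \left(- \frac{1}{21568}\right) = - \frac{25425}{10784}$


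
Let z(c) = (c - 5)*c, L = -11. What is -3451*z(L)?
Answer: -607376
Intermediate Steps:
z(c) = c*(-5 + c) (z(c) = (-5 + c)*c = c*(-5 + c))
-3451*z(L) = -(-37961)*(-5 - 11) = -(-37961)*(-16) = -3451*176 = -607376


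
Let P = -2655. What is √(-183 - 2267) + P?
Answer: -2655 + 35*I*√2 ≈ -2655.0 + 49.497*I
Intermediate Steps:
√(-183 - 2267) + P = √(-183 - 2267) - 2655 = √(-2450) - 2655 = 35*I*√2 - 2655 = -2655 + 35*I*√2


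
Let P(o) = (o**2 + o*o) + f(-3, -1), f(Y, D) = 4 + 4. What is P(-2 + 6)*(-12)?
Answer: -480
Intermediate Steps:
f(Y, D) = 8
P(o) = 8 + 2*o**2 (P(o) = (o**2 + o*o) + 8 = (o**2 + o**2) + 8 = 2*o**2 + 8 = 8 + 2*o**2)
P(-2 + 6)*(-12) = (8 + 2*(-2 + 6)**2)*(-12) = (8 + 2*4**2)*(-12) = (8 + 2*16)*(-12) = (8 + 32)*(-12) = 40*(-12) = -480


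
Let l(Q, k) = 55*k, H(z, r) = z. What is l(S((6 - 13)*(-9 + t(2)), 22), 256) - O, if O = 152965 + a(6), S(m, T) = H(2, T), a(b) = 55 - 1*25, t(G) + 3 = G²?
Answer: -138915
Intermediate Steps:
t(G) = -3 + G²
a(b) = 30 (a(b) = 55 - 25 = 30)
S(m, T) = 2
O = 152995 (O = 152965 + 30 = 152995)
l(S((6 - 13)*(-9 + t(2)), 22), 256) - O = 55*256 - 1*152995 = 14080 - 152995 = -138915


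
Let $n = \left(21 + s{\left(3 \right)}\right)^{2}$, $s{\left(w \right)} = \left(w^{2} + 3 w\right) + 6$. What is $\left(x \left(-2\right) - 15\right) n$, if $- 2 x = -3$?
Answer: $-36450$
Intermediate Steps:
$x = \frac{3}{2}$ ($x = \left(- \frac{1}{2}\right) \left(-3\right) = \frac{3}{2} \approx 1.5$)
$s{\left(w \right)} = 6 + w^{2} + 3 w$
$n = 2025$ ($n = \left(21 + \left(6 + 3^{2} + 3 \cdot 3\right)\right)^{2} = \left(21 + \left(6 + 9 + 9\right)\right)^{2} = \left(21 + 24\right)^{2} = 45^{2} = 2025$)
$\left(x \left(-2\right) - 15\right) n = \left(\frac{3}{2} \left(-2\right) - 15\right) 2025 = \left(-3 - 15\right) 2025 = \left(-18\right) 2025 = -36450$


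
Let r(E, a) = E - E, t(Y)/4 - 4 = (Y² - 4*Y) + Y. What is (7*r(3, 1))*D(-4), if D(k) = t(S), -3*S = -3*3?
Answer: 0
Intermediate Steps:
S = 3 (S = -(-1)*3 = -⅓*(-9) = 3)
t(Y) = 16 - 12*Y + 4*Y² (t(Y) = 16 + 4*((Y² - 4*Y) + Y) = 16 + 4*(Y² - 3*Y) = 16 + (-12*Y + 4*Y²) = 16 - 12*Y + 4*Y²)
r(E, a) = 0
D(k) = 16 (D(k) = 16 - 12*3 + 4*3² = 16 - 36 + 4*9 = 16 - 36 + 36 = 16)
(7*r(3, 1))*D(-4) = (7*0)*16 = 0*16 = 0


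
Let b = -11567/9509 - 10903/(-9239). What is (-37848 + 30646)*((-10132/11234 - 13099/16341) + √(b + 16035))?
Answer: 86623766306/7060569 - 7202*√123762082813282834249/87853651 ≈ -8.9972e+5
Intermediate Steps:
b = -3190886/87853651 (b = -11567*1/9509 - 10903*(-1/9239) = -11567/9509 + 10903/9239 = -3190886/87853651 ≈ -0.036320)
(-37848 + 30646)*((-10132/11234 - 13099/16341) + √(b + 16035)) = (-37848 + 30646)*((-10132/11234 - 13099/16341) + √(-3190886/87853651 + 16035)) = -7202*((-10132*1/11234 - 13099*1/16341) + √(1408730102899/87853651)) = -7202*((-5066/5617 - 13099/16341) + √123762082813282834249/87853651) = -7202*(-156360589/91787397 + √123762082813282834249/87853651) = 86623766306/7060569 - 7202*√123762082813282834249/87853651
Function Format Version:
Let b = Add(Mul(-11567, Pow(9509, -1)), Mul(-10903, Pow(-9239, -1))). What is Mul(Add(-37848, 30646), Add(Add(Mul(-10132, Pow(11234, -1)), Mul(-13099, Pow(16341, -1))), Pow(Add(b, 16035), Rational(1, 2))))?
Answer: Add(Rational(86623766306, 7060569), Mul(Rational(-7202, 87853651), Pow(123762082813282834249, Rational(1, 2)))) ≈ -8.9972e+5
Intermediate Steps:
b = Rational(-3190886, 87853651) (b = Add(Mul(-11567, Rational(1, 9509)), Mul(-10903, Rational(-1, 9239))) = Add(Rational(-11567, 9509), Rational(10903, 9239)) = Rational(-3190886, 87853651) ≈ -0.036320)
Mul(Add(-37848, 30646), Add(Add(Mul(-10132, Pow(11234, -1)), Mul(-13099, Pow(16341, -1))), Pow(Add(b, 16035), Rational(1, 2)))) = Mul(Add(-37848, 30646), Add(Add(Mul(-10132, Pow(11234, -1)), Mul(-13099, Pow(16341, -1))), Pow(Add(Rational(-3190886, 87853651), 16035), Rational(1, 2)))) = Mul(-7202, Add(Add(Mul(-10132, Rational(1, 11234)), Mul(-13099, Rational(1, 16341))), Pow(Rational(1408730102899, 87853651), Rational(1, 2)))) = Mul(-7202, Add(Add(Rational(-5066, 5617), Rational(-13099, 16341)), Mul(Rational(1, 87853651), Pow(123762082813282834249, Rational(1, 2))))) = Mul(-7202, Add(Rational(-156360589, 91787397), Mul(Rational(1, 87853651), Pow(123762082813282834249, Rational(1, 2))))) = Add(Rational(86623766306, 7060569), Mul(Rational(-7202, 87853651), Pow(123762082813282834249, Rational(1, 2))))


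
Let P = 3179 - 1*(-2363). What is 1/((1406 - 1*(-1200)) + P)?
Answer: 1/8148 ≈ 0.00012273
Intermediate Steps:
P = 5542 (P = 3179 + 2363 = 5542)
1/((1406 - 1*(-1200)) + P) = 1/((1406 - 1*(-1200)) + 5542) = 1/((1406 + 1200) + 5542) = 1/(2606 + 5542) = 1/8148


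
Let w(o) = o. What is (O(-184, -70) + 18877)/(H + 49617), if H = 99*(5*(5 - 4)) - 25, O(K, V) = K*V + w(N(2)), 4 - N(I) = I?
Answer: 31759/50087 ≈ 0.63408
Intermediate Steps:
N(I) = 4 - I
O(K, V) = 2 + K*V (O(K, V) = K*V + (4 - 1*2) = K*V + (4 - 2) = K*V + 2 = 2 + K*V)
H = 470 (H = 99*(5*1) - 25 = 99*5 - 25 = 495 - 25 = 470)
(O(-184, -70) + 18877)/(H + 49617) = ((2 - 184*(-70)) + 18877)/(470 + 49617) = ((2 + 12880) + 18877)/50087 = (12882 + 18877)*(1/50087) = 31759*(1/50087) = 31759/50087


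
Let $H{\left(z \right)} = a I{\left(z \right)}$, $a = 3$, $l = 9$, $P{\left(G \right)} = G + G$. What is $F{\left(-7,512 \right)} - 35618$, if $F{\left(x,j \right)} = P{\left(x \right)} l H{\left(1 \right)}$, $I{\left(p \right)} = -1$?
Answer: $-35240$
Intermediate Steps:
$P{\left(G \right)} = 2 G$
$H{\left(z \right)} = -3$ ($H{\left(z \right)} = 3 \left(-1\right) = -3$)
$F{\left(x,j \right)} = - 54 x$ ($F{\left(x,j \right)} = 2 x 9 \left(-3\right) = 18 x \left(-3\right) = - 54 x$)
$F{\left(-7,512 \right)} - 35618 = \left(-54\right) \left(-7\right) - 35618 = 378 - 35618 = -35240$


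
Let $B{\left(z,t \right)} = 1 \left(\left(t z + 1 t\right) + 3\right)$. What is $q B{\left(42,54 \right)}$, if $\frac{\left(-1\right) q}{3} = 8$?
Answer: $-55800$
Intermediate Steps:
$B{\left(z,t \right)} = 3 + t + t z$ ($B{\left(z,t \right)} = 1 \left(\left(t z + t\right) + 3\right) = 1 \left(\left(t + t z\right) + 3\right) = 1 \left(3 + t + t z\right) = 3 + t + t z$)
$q = -24$ ($q = \left(-3\right) 8 = -24$)
$q B{\left(42,54 \right)} = - 24 \left(3 + 54 + 54 \cdot 42\right) = - 24 \left(3 + 54 + 2268\right) = \left(-24\right) 2325 = -55800$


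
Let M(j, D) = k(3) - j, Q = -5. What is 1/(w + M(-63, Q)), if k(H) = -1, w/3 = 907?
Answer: 1/2783 ≈ 0.00035932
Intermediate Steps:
w = 2721 (w = 3*907 = 2721)
M(j, D) = -1 - j
1/(w + M(-63, Q)) = 1/(2721 + (-1 - 1*(-63))) = 1/(2721 + (-1 + 63)) = 1/(2721 + 62) = 1/2783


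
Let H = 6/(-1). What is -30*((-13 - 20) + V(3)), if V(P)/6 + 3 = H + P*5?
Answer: -90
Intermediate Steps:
H = -6 (H = 6*(-1) = -6)
V(P) = -54 + 30*P (V(P) = -18 + 6*(-6 + P*5) = -18 + 6*(-6 + 5*P) = -18 + (-36 + 30*P) = -54 + 30*P)
-30*((-13 - 20) + V(3)) = -30*((-13 - 20) + (-54 + 30*3)) = -30*(-33 + (-54 + 90)) = -30*(-33 + 36) = -30*3 = -90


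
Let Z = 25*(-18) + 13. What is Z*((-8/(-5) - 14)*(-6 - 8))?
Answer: -379316/5 ≈ -75863.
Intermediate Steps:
Z = -437 (Z = -450 + 13 = -437)
Z*((-8/(-5) - 14)*(-6 - 8)) = -437*(-8/(-5) - 14)*(-6 - 8) = -437*(-8*(-1/5) - 14)*(-14) = -437*(8/5 - 14)*(-14) = -(-27094)*(-14)/5 = -437*868/5 = -379316/5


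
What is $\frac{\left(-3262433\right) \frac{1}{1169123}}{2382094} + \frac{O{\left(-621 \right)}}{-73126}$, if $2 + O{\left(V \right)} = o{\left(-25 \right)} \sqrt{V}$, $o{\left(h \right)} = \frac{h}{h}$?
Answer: $\frac{2665676545783}{101826524785677406} - \frac{3 i \sqrt{69}}{73126} \approx 2.6179 \cdot 10^{-5} - 0.00034078 i$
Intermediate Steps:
$o{\left(h \right)} = 1$
$O{\left(V \right)} = -2 + \sqrt{V}$ ($O{\left(V \right)} = -2 + 1 \sqrt{V} = -2 + \sqrt{V}$)
$\frac{\left(-3262433\right) \frac{1}{1169123}}{2382094} + \frac{O{\left(-621 \right)}}{-73126} = \frac{\left(-3262433\right) \frac{1}{1169123}}{2382094} + \frac{-2 + \sqrt{-621}}{-73126} = \left(-3262433\right) \frac{1}{1169123} \cdot \frac{1}{2382094} + \left(-2 + 3 i \sqrt{69}\right) \left(- \frac{1}{73126}\right) = \left(- \frac{3262433}{1169123}\right) \frac{1}{2382094} + \left(\frac{1}{36563} - \frac{3 i \sqrt{69}}{73126}\right) = - \frac{3262433}{2784960883562} + \left(\frac{1}{36563} - \frac{3 i \sqrt{69}}{73126}\right) = \frac{2665676545783}{101826524785677406} - \frac{3 i \sqrt{69}}{73126}$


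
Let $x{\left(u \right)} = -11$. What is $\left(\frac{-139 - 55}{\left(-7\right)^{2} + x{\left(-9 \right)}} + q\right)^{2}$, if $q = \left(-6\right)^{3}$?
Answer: $\frac{17648401}{361} \approx 48888.0$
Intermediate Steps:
$q = -216$
$\left(\frac{-139 - 55}{\left(-7\right)^{2} + x{\left(-9 \right)}} + q\right)^{2} = \left(\frac{-139 - 55}{\left(-7\right)^{2} - 11} - 216\right)^{2} = \left(- \frac{194}{49 - 11} - 216\right)^{2} = \left(- \frac{194}{38} - 216\right)^{2} = \left(\left(-194\right) \frac{1}{38} - 216\right)^{2} = \left(- \frac{97}{19} - 216\right)^{2} = \left(- \frac{4201}{19}\right)^{2} = \frac{17648401}{361}$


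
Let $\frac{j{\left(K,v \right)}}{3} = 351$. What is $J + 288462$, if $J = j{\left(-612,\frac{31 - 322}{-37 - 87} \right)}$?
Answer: $289515$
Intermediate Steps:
$j{\left(K,v \right)} = 1053$ ($j{\left(K,v \right)} = 3 \cdot 351 = 1053$)
$J = 1053$
$J + 288462 = 1053 + 288462 = 289515$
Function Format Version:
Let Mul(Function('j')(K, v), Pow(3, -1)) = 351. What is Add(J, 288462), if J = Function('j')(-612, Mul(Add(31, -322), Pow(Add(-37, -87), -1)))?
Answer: 289515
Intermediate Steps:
Function('j')(K, v) = 1053 (Function('j')(K, v) = Mul(3, 351) = 1053)
J = 1053
Add(J, 288462) = Add(1053, 288462) = 289515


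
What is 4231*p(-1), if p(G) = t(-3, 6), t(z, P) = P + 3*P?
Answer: 101544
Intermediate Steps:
t(z, P) = 4*P
p(G) = 24 (p(G) = 4*6 = 24)
4231*p(-1) = 4231*24 = 101544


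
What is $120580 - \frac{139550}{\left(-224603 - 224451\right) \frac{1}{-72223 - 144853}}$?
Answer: $\frac{11926987760}{224527} \approx 53121.0$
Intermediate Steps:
$120580 - \frac{139550}{\left(-224603 - 224451\right) \frac{1}{-72223 - 144853}} = 120580 - \frac{139550}{\left(-449054\right) \frac{1}{-217076}} = 120580 - \frac{139550}{\left(-449054\right) \left(- \frac{1}{217076}\right)} = 120580 - \frac{139550}{\frac{224527}{108538}} = 120580 - 139550 \cdot \frac{108538}{224527} = 120580 - \frac{15146477900}{224527} = \frac{11926987760}{224527}$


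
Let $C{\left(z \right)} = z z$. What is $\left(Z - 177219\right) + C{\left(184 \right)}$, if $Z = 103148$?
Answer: $-40215$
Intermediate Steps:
$C{\left(z \right)} = z^{2}$
$\left(Z - 177219\right) + C{\left(184 \right)} = \left(103148 - 177219\right) + 184^{2} = -74071 + 33856 = -40215$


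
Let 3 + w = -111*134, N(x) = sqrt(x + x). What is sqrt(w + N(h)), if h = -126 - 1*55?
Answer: sqrt(-14877 + I*sqrt(362)) ≈ 0.078 + 121.97*I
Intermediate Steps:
h = -181 (h = -126 - 55 = -181)
N(x) = sqrt(2)*sqrt(x) (N(x) = sqrt(2*x) = sqrt(2)*sqrt(x))
w = -14877 (w = -3 - 111*134 = -3 - 14874 = -14877)
sqrt(w + N(h)) = sqrt(-14877 + sqrt(2)*sqrt(-181)) = sqrt(-14877 + sqrt(2)*(I*sqrt(181))) = sqrt(-14877 + I*sqrt(362))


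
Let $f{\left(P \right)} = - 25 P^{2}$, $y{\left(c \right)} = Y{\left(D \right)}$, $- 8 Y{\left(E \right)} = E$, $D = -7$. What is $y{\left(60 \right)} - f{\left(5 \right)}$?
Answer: $\frac{5007}{8} \approx 625.88$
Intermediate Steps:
$Y{\left(E \right)} = - \frac{E}{8}$
$y{\left(c \right)} = \frac{7}{8}$ ($y{\left(c \right)} = \left(- \frac{1}{8}\right) \left(-7\right) = \frac{7}{8}$)
$y{\left(60 \right)} - f{\left(5 \right)} = \frac{7}{8} - - 25 \cdot 5^{2} = \frac{7}{8} - \left(-25\right) 25 = \frac{7}{8} - -625 = \frac{7}{8} + 625 = \frac{5007}{8}$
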